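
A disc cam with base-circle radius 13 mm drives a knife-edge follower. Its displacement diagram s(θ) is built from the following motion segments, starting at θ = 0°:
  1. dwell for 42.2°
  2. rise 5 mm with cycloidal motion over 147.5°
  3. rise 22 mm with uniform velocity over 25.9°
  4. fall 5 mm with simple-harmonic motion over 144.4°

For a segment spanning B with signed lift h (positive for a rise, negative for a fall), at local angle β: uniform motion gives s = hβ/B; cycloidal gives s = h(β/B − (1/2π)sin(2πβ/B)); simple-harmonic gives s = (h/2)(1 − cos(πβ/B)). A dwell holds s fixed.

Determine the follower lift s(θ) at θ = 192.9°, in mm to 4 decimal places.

seg 1 [0°–42.2°] dwell: s stays 0.0000
seg 2 [42.2°–189.7°] cycloidal, h=5: full span → s += 5 → s = 5.0000
seg 3 [189.7°–215.6°] uniform, h=22: θ=192.9° here. β=3.2, B=25.9. 22·3.2/25.9 = 2.7181 → s = 7.7181

7.7181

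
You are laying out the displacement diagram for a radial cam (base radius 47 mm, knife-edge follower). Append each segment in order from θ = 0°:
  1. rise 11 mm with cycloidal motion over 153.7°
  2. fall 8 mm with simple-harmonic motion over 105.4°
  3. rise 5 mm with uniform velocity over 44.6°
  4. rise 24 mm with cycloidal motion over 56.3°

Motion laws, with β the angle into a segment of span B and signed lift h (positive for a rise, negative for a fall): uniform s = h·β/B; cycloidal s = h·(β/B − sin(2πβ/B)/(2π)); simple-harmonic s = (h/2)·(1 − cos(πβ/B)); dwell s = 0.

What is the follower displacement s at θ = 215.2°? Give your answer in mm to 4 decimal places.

seg 1 [0°–153.7°] cycloidal, h=11: full span → s += 11 → s = 11.0000
seg 2 [153.7°–259.1°] simple-harmonic, h=-8: θ=215.2° here. β=61.5, B=105.4. -8/2·(1 − cos(π·0.5835)) = -5.0372 → s = 5.9628

5.9628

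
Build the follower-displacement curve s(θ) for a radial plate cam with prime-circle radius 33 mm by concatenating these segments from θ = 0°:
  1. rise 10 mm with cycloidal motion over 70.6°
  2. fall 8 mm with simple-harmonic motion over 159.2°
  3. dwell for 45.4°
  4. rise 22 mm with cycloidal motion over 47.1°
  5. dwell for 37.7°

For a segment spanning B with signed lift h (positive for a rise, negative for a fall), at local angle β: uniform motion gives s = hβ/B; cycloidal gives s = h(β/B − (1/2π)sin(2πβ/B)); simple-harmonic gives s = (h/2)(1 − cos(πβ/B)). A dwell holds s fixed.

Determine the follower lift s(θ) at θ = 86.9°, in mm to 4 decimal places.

seg 1 [0°–70.6°] cycloidal, h=10: full span → s += 10 → s = 10.0000
seg 2 [70.6°–229.8°] simple-harmonic, h=-8: θ=86.9° here. β=16.3, B=159.2. -8/2·(1 − cos(π·0.1024)) = -0.2051 → s = 9.7949

9.7949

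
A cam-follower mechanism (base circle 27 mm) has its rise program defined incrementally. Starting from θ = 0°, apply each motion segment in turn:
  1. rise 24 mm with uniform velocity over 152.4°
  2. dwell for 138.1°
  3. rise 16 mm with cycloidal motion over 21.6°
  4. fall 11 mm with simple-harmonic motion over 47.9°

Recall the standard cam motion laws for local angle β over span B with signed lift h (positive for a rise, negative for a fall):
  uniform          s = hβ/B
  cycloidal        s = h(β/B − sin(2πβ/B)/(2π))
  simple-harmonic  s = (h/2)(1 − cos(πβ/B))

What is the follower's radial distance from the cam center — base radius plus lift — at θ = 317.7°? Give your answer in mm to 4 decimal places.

seg 1 [0°–152.4°] uniform, h=24: full span → s += 24 → s = 24.0000
seg 2 [152.4°–290.5°] dwell: s stays 24.0000
seg 3 [290.5°–312.1°] cycloidal, h=16: full span → s += 16 → s = 40.0000
seg 4 [312.1°–360°] simple-harmonic, h=-11: θ=317.7° here. β=5.6, B=47.9. -11/2·(1 − cos(π·0.1169)) = -0.3668 → s = 39.6332
radial distance = base radius + s = 27 + 39.6332 = 66.6332

66.6332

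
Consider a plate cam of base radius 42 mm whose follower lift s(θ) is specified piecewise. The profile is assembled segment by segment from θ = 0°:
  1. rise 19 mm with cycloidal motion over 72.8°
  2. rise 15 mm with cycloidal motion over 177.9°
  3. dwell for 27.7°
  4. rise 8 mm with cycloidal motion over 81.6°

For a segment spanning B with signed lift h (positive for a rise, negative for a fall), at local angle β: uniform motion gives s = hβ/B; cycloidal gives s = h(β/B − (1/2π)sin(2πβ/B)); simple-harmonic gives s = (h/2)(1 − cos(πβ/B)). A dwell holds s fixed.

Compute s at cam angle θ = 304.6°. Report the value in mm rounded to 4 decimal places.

seg 1 [0°–72.8°] cycloidal, h=19: full span → s += 19 → s = 19.0000
seg 2 [72.8°–250.7°] cycloidal, h=15: full span → s += 15 → s = 34.0000
seg 3 [250.7°–278.4°] dwell: s stays 34.0000
seg 4 [278.4°–360°] cycloidal, h=8: θ=304.6° here. β=26.2, B=81.6. 8·(0.3211 − sin(2π·0.3211)/(2π)) = 1.4203 → s = 35.4203

35.4203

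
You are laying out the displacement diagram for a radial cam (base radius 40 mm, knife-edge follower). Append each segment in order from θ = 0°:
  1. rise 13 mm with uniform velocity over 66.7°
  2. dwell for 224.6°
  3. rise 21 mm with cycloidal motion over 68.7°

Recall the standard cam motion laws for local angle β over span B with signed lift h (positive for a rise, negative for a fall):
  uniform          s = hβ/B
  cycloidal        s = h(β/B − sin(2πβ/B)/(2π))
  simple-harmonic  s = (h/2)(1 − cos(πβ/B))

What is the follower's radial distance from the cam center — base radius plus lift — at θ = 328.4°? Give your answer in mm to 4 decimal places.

seg 1 [0°–66.7°] uniform, h=13: full span → s += 13 → s = 13.0000
seg 2 [66.7°–291.3°] dwell: s stays 13.0000
seg 3 [291.3°–360°] cycloidal, h=21: θ=328.4° here. β=37.1, B=68.7. 21·(0.5400 − sin(2π·0.5400)/(2π)) = 12.1724 → s = 25.1724
radial distance = base radius + s = 40 + 25.1724 = 65.1724

65.1724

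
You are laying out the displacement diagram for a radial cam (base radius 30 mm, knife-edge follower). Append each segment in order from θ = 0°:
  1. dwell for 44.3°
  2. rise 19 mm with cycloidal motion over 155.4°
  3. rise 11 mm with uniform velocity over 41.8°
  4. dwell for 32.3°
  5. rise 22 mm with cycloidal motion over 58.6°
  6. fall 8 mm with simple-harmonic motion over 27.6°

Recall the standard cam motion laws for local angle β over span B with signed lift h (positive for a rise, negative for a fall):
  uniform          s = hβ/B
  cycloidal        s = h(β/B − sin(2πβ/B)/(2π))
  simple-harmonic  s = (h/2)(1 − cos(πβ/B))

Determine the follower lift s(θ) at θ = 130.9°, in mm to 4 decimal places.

seg 1 [0°–44.3°] dwell: s stays 0.0000
seg 2 [44.3°–199.7°] cycloidal, h=19: θ=130.9° here. β=86.6, B=155.4. 19·(0.5573 − sin(2π·0.5573)/(2π)) = 11.6530 → s = 11.6530

11.6530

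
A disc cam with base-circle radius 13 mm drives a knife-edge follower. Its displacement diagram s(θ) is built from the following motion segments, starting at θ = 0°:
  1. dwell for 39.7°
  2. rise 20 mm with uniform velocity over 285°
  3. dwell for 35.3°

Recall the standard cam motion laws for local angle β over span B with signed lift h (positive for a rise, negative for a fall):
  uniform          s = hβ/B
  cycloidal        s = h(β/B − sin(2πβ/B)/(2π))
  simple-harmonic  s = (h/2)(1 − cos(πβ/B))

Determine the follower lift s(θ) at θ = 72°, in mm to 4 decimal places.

seg 1 [0°–39.7°] dwell: s stays 0.0000
seg 2 [39.7°–324.7°] uniform, h=20: θ=72° here. β=32.3, B=285. 20·32.3/285 = 2.2667 → s = 2.2667

2.2667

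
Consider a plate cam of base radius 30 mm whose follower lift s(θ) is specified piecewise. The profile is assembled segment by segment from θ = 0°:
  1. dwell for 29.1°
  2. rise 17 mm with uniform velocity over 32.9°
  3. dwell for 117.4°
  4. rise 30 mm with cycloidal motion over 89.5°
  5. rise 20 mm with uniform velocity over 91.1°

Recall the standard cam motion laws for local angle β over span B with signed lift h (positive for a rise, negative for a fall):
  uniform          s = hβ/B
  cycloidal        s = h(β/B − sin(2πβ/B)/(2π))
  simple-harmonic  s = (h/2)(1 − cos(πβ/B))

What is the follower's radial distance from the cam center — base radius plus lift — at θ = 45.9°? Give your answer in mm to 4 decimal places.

seg 1 [0°–29.1°] dwell: s stays 0.0000
seg 2 [29.1°–62°] uniform, h=17: θ=45.9° here. β=16.8, B=32.9. 17·16.8/32.9 = 8.6809 → s = 8.6809
radial distance = base radius + s = 30 + 8.6809 = 38.6809

38.6809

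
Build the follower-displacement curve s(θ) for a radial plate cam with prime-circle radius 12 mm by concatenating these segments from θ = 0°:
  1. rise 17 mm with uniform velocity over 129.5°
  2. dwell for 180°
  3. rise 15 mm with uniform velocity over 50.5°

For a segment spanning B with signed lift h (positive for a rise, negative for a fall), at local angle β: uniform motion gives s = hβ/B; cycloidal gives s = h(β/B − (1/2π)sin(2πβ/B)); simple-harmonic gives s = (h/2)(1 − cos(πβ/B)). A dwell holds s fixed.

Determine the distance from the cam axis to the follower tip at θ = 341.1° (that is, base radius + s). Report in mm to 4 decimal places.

seg 1 [0°–129.5°] uniform, h=17: full span → s += 17 → s = 17.0000
seg 2 [129.5°–309.5°] dwell: s stays 17.0000
seg 3 [309.5°–360°] uniform, h=15: θ=341.1° here. β=31.6, B=50.5. 15·31.6/50.5 = 9.3861 → s = 26.3861
radial distance = base radius + s = 12 + 26.3861 = 38.3861

38.3861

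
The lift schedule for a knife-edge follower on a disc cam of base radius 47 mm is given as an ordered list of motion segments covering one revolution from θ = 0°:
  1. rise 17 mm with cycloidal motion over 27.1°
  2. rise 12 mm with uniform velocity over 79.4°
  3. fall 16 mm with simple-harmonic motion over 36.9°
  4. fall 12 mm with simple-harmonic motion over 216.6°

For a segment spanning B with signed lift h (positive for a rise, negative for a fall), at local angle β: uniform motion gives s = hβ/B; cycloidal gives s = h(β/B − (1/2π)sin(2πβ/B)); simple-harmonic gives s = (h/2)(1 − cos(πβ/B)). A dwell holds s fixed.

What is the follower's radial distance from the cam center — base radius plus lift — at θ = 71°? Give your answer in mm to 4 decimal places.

seg 1 [0°–27.1°] cycloidal, h=17: full span → s += 17 → s = 17.0000
seg 2 [27.1°–106.5°] uniform, h=12: θ=71° here. β=43.9, B=79.4. 12·43.9/79.4 = 6.6348 → s = 23.6348
radial distance = base radius + s = 47 + 23.6348 = 70.6348

70.6348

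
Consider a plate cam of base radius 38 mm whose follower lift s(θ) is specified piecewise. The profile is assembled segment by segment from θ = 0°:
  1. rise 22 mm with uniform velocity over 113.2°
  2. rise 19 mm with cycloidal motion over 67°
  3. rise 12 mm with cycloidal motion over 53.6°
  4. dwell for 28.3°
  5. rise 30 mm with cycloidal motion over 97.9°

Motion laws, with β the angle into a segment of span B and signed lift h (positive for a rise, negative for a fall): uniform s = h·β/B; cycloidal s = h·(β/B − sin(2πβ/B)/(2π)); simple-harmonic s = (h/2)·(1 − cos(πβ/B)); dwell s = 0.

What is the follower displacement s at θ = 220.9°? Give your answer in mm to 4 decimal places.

seg 1 [0°–113.2°] uniform, h=22: full span → s += 22 → s = 22.0000
seg 2 [113.2°–180.2°] cycloidal, h=19: full span → s += 19 → s = 41.0000
seg 3 [180.2°–233.8°] cycloidal, h=12: θ=220.9° here. β=40.7, B=53.6. 12·(0.7593 − sin(2π·0.7593)/(2π)) = 11.0185 → s = 52.0185

52.0185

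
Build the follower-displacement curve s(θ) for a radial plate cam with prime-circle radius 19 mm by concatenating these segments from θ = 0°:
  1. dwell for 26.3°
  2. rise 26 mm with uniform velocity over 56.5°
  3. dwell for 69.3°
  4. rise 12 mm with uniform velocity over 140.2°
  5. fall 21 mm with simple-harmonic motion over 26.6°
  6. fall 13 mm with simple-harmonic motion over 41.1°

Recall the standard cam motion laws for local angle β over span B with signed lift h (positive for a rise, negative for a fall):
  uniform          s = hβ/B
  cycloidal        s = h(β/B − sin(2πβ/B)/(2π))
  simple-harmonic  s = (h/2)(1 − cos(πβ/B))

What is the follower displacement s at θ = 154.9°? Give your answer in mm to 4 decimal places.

seg 1 [0°–26.3°] dwell: s stays 0.0000
seg 2 [26.3°–82.8°] uniform, h=26: full span → s += 26 → s = 26.0000
seg 3 [82.8°–152.1°] dwell: s stays 26.0000
seg 4 [152.1°–292.3°] uniform, h=12: θ=154.9° here. β=2.8, B=140.2. 12·2.8/140.2 = 0.2397 → s = 26.2397

26.2397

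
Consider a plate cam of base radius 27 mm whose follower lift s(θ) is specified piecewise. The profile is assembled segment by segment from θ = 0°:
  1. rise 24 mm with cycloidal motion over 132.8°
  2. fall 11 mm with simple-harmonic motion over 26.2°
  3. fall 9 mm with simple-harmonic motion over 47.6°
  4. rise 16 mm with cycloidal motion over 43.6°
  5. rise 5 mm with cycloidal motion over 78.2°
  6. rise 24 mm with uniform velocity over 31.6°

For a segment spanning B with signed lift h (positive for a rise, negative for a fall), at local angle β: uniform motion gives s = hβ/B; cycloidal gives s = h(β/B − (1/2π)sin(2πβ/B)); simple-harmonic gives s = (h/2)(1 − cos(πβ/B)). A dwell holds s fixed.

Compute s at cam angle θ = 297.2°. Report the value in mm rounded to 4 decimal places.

seg 1 [0°–132.8°] cycloidal, h=24: full span → s += 24 → s = 24.0000
seg 2 [132.8°–159°] simple-harmonic, h=-11: full span → s += -11 → s = 13.0000
seg 3 [159°–206.6°] simple-harmonic, h=-9: full span → s += -9 → s = 4.0000
seg 4 [206.6°–250.2°] cycloidal, h=16: full span → s += 16 → s = 20.0000
seg 5 [250.2°–328.4°] cycloidal, h=5: θ=297.2° here. β=47, B=78.2. 5·(0.6010 − sin(2π·0.6010)/(2π)) = 3.4770 → s = 23.4770

23.4770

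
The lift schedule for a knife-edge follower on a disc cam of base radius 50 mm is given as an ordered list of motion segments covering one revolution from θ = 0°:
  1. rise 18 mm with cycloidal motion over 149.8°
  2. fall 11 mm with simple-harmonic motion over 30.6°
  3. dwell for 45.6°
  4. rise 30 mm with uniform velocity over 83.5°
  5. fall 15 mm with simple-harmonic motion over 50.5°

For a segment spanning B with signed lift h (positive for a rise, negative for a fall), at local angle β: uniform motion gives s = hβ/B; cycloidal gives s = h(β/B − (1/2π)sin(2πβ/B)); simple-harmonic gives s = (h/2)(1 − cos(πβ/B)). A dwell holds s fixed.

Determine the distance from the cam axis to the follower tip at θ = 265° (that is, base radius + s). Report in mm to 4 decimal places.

seg 1 [0°–149.8°] cycloidal, h=18: full span → s += 18 → s = 18.0000
seg 2 [149.8°–180.4°] simple-harmonic, h=-11: full span → s += -11 → s = 7.0000
seg 3 [180.4°–226°] dwell: s stays 7.0000
seg 4 [226°–309.5°] uniform, h=30: θ=265° here. β=39, B=83.5. 30·39/83.5 = 14.0120 → s = 21.0120
radial distance = base radius + s = 50 + 21.0120 = 71.0120

71.0120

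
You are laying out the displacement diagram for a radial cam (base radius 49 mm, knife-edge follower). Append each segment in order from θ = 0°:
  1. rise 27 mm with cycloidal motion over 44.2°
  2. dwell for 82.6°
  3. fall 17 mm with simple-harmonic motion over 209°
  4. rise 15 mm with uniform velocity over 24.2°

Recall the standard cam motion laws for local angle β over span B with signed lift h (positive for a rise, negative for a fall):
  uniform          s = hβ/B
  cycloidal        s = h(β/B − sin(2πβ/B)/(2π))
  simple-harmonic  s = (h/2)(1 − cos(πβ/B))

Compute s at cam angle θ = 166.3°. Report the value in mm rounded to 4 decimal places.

seg 1 [0°–44.2°] cycloidal, h=27: full span → s += 27 → s = 27.0000
seg 2 [44.2°–126.8°] dwell: s stays 27.0000
seg 3 [126.8°–335.8°] simple-harmonic, h=-17: θ=166.3° here. β=39.5, B=209. -17/2·(1 − cos(π·0.1890)) = -1.4548 → s = 25.5452

25.5452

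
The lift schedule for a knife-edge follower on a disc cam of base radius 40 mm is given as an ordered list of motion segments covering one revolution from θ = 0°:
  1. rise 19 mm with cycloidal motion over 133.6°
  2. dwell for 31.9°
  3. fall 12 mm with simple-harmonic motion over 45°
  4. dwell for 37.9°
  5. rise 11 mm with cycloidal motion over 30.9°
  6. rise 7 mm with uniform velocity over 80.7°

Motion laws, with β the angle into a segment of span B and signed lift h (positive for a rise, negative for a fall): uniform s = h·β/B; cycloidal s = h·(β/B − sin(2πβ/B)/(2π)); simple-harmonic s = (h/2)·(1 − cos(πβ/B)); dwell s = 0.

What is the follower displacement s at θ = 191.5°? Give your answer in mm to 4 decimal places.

seg 1 [0°–133.6°] cycloidal, h=19: full span → s += 19 → s = 19.0000
seg 2 [133.6°–165.5°] dwell: s stays 19.0000
seg 3 [165.5°–210.5°] simple-harmonic, h=-12: θ=191.5° here. β=26, B=45. -12/2·(1 − cos(π·0.5778)) = -7.4515 → s = 11.5485

11.5485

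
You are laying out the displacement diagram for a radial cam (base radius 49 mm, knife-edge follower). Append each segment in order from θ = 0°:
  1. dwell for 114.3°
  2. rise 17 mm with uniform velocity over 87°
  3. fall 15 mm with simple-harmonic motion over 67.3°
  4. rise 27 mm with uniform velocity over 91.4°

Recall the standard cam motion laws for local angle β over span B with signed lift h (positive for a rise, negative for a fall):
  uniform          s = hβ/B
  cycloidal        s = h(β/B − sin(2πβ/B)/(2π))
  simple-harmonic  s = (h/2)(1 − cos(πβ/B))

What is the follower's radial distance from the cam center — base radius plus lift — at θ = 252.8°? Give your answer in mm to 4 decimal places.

seg 1 [0°–114.3°] dwell: s stays 0.0000
seg 2 [114.3°–201.3°] uniform, h=17: full span → s += 17 → s = 17.0000
seg 3 [201.3°–268.6°] simple-harmonic, h=-15: θ=252.8° here. β=51.5, B=67.3. -15/2·(1 − cos(π·0.7652)) = -13.0509 → s = 3.9491
radial distance = base radius + s = 49 + 3.9491 = 52.9491

52.9491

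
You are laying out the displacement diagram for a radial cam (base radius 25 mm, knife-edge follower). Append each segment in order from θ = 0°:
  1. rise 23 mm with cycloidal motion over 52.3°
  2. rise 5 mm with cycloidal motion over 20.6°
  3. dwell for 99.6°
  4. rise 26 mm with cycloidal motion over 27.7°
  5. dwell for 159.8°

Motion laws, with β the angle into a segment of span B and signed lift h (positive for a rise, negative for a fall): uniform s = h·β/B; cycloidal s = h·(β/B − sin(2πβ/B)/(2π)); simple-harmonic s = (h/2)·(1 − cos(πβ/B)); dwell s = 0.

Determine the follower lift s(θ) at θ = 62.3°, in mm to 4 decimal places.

seg 1 [0°–52.3°] cycloidal, h=23: full span → s += 23 → s = 23.0000
seg 2 [52.3°–72.9°] cycloidal, h=5: θ=62.3° here. β=10, B=20.6. 5·(0.4854 − sin(2π·0.4854)/(2π)) = 2.3545 → s = 25.3545

25.3545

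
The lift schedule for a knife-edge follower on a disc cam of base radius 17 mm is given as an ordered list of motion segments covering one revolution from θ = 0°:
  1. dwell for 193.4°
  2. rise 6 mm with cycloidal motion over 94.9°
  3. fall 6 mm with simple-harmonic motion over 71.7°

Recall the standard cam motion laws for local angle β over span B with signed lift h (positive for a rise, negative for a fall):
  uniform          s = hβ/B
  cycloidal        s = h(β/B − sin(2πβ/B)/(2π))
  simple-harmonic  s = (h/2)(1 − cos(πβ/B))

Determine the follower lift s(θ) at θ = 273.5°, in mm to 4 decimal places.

seg 1 [0°–193.4°] dwell: s stays 0.0000
seg 2 [193.4°–288.3°] cycloidal, h=6: θ=273.5° here. β=80.1, B=94.9. 6·(0.8440 − sin(2π·0.8440)/(2π)) = 5.8573 → s = 5.8573

5.8573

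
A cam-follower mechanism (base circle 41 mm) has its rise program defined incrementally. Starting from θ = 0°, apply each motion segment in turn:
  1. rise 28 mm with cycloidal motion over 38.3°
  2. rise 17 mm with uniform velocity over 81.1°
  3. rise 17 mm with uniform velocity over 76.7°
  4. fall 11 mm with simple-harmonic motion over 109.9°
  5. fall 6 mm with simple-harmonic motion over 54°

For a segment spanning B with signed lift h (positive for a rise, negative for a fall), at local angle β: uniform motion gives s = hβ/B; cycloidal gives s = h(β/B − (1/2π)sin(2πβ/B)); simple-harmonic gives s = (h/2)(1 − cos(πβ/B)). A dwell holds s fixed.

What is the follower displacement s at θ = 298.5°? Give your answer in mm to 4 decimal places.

seg 1 [0°–38.3°] cycloidal, h=28: full span → s += 28 → s = 28.0000
seg 2 [38.3°–119.4°] uniform, h=17: full span → s += 17 → s = 45.0000
seg 3 [119.4°–196.1°] uniform, h=17: full span → s += 17 → s = 62.0000
seg 4 [196.1°–306°] simple-harmonic, h=-11: θ=298.5° here. β=102.4, B=109.9. -11/2·(1 − cos(π·0.9318)) = -10.8741 → s = 51.1259

51.1259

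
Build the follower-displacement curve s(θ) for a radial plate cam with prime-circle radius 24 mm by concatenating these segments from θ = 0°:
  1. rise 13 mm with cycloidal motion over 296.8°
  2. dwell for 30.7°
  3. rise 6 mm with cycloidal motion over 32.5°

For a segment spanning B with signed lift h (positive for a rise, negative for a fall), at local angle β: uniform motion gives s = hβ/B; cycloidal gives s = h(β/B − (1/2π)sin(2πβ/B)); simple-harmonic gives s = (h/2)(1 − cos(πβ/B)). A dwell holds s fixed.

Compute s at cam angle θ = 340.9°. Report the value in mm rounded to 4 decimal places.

seg 1 [0°–296.8°] cycloidal, h=13: full span → s += 13 → s = 13.0000
seg 2 [296.8°–327.5°] dwell: s stays 13.0000
seg 3 [327.5°–360°] cycloidal, h=6: θ=340.9° here. β=13.4, B=32.5. 6·(0.4123 − sin(2π·0.4123)/(2π)) = 1.9739 → s = 14.9739

14.9739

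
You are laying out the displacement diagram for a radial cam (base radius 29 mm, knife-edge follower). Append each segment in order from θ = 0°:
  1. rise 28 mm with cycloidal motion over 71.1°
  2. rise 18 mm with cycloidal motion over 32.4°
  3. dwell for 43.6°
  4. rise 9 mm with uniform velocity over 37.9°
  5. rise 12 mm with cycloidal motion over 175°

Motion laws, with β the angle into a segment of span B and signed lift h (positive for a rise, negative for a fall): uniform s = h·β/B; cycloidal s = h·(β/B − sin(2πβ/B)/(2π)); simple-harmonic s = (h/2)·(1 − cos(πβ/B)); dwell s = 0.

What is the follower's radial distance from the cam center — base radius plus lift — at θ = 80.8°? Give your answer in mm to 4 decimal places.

seg 1 [0°–71.1°] cycloidal, h=28: full span → s += 28 → s = 28.0000
seg 2 [71.1°–103.5°] cycloidal, h=18: θ=80.8° here. β=9.7, B=32.4. 18·(0.2994 − sin(2π·0.2994)/(2π)) = 2.6609 → s = 30.6609
radial distance = base radius + s = 29 + 30.6609 = 59.6609

59.6609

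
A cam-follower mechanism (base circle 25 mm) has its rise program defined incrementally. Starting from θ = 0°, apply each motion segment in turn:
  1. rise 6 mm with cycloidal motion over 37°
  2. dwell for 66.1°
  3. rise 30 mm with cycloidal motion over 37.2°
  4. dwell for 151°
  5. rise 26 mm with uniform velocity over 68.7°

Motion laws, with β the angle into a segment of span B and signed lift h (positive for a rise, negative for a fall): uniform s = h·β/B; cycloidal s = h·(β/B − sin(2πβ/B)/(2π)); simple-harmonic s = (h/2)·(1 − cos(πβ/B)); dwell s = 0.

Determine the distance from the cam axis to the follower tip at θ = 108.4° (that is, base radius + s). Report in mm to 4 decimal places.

seg 1 [0°–37°] cycloidal, h=6: full span → s += 6 → s = 6.0000
seg 2 [37°–103.1°] dwell: s stays 6.0000
seg 3 [103.1°–140.3°] cycloidal, h=30: θ=108.4° here. β=5.3, B=37.2. 30·(0.1425 − sin(2π·0.1425)/(2π)) = 0.5484 → s = 6.5484
radial distance = base radius + s = 25 + 6.5484 = 31.5484

31.5484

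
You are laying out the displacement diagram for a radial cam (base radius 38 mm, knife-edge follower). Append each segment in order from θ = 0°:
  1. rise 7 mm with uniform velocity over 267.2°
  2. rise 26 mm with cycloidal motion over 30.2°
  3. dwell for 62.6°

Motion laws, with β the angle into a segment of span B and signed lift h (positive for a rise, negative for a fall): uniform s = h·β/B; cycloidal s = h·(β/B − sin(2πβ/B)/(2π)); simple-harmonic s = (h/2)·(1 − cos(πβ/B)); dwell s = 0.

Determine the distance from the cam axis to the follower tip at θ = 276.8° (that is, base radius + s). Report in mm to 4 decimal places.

seg 1 [0°–267.2°] uniform, h=7: full span → s += 7 → s = 7.0000
seg 2 [267.2°–297.4°] cycloidal, h=26: θ=276.8° here. β=9.6, B=30.2. 26·(0.3179 − sin(2π·0.3179)/(2π)) = 4.4976 → s = 11.4976
radial distance = base radius + s = 38 + 11.4976 = 49.4976

49.4976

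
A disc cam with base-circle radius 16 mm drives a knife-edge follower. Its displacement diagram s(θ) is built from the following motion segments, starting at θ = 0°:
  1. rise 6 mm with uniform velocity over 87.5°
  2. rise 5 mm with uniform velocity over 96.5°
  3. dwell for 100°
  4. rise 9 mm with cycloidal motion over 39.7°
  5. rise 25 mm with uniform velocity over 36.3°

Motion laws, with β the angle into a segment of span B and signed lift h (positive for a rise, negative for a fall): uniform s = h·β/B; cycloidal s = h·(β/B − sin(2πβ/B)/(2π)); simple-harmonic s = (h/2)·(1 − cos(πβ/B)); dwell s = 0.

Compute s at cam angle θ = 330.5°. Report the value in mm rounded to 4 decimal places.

seg 1 [0°–87.5°] uniform, h=6: full span → s += 6 → s = 6.0000
seg 2 [87.5°–184°] uniform, h=5: full span → s += 5 → s = 11.0000
seg 3 [184°–284°] dwell: s stays 11.0000
seg 4 [284°–323.7°] cycloidal, h=9: full span → s += 9 → s = 20.0000
seg 5 [323.7°–360°] uniform, h=25: θ=330.5° here. β=6.8, B=36.3. 25·6.8/36.3 = 4.6832 → s = 24.6832

24.6832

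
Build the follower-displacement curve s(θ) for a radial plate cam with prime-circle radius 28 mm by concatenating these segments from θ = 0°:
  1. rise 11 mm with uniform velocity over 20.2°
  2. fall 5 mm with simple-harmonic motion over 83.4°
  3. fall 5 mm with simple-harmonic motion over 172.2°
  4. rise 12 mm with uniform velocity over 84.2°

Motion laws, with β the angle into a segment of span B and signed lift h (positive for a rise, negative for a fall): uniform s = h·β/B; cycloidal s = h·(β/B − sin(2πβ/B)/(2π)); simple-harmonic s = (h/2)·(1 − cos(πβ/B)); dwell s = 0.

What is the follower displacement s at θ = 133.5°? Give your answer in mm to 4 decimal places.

seg 1 [0°–20.2°] uniform, h=11: full span → s += 11 → s = 11.0000
seg 2 [20.2°–103.6°] simple-harmonic, h=-5: full span → s += -5 → s = 6.0000
seg 3 [103.6°–275.8°] simple-harmonic, h=-5: θ=133.5° here. β=29.9, B=172.2. -5/2·(1 − cos(π·0.1736)) = -0.3628 → s = 5.6372

5.6372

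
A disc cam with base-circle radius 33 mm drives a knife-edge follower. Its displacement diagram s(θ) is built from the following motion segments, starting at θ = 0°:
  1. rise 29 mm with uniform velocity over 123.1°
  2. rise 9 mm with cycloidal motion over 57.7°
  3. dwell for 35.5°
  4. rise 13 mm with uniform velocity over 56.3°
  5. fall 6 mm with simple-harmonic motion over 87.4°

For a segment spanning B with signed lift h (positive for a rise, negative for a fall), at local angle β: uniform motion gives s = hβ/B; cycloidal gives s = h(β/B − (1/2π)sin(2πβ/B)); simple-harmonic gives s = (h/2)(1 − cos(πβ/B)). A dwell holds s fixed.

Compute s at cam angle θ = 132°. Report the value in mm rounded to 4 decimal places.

seg 1 [0°–123.1°] uniform, h=29: full span → s += 29 → s = 29.0000
seg 2 [123.1°–180.8°] cycloidal, h=9: θ=132° here. β=8.9, B=57.7. 9·(0.1542 − sin(2π·0.1542)/(2π)) = 0.2073 → s = 29.2073

29.2073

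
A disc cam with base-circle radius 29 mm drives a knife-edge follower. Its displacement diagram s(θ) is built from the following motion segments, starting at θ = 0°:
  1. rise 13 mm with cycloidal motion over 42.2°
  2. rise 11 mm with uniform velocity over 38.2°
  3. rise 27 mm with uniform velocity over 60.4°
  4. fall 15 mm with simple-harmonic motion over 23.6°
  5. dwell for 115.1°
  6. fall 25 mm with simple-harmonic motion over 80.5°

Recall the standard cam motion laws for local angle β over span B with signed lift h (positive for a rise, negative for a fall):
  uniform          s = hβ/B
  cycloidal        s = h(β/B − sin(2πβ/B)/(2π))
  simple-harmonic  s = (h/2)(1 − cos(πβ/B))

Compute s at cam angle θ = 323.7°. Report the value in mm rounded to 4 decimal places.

seg 1 [0°–42.2°] cycloidal, h=13: full span → s += 13 → s = 13.0000
seg 2 [42.2°–80.4°] uniform, h=11: full span → s += 11 → s = 24.0000
seg 3 [80.4°–140.8°] uniform, h=27: full span → s += 27 → s = 51.0000
seg 4 [140.8°–164.4°] simple-harmonic, h=-15: full span → s += -15 → s = 36.0000
seg 5 [164.4°–279.5°] dwell: s stays 36.0000
seg 6 [279.5°–360°] simple-harmonic, h=-25: θ=323.7° here. β=44.2, B=80.5. -25/2·(1 − cos(π·0.5491)) = -14.4193 → s = 21.5807

21.5807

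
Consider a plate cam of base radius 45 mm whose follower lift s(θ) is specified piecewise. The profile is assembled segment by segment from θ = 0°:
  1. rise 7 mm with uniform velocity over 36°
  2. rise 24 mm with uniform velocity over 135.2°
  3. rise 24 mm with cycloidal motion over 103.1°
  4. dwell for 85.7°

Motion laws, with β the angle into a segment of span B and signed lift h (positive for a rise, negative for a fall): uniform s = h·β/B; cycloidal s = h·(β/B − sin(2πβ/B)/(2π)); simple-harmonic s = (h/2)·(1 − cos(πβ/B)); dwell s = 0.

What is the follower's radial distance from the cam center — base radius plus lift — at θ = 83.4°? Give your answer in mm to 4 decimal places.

seg 1 [0°–36°] uniform, h=7: full span → s += 7 → s = 7.0000
seg 2 [36°–171.2°] uniform, h=24: θ=83.4° here. β=47.4, B=135.2. 24·47.4/135.2 = 8.4142 → s = 15.4142
radial distance = base radius + s = 45 + 15.4142 = 60.4142

60.4142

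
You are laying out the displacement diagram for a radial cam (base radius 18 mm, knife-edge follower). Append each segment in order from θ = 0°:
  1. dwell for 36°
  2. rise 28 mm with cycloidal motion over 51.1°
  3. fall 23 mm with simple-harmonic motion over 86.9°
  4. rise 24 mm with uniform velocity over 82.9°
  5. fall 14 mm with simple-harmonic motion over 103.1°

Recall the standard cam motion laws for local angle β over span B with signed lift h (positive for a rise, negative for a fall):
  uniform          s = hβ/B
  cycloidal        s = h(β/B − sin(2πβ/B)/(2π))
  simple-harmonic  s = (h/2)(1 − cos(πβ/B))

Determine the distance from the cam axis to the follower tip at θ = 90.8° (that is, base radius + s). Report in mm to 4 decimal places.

seg 1 [0°–36°] dwell: s stays 0.0000
seg 2 [36°–87.1°] cycloidal, h=28: full span → s += 28 → s = 28.0000
seg 3 [87.1°–174°] simple-harmonic, h=-23: θ=90.8° here. β=3.7, B=86.9. -23/2·(1 − cos(π·0.0426)) = -0.1027 → s = 27.8973
radial distance = base radius + s = 18 + 27.8973 = 45.8973

45.8973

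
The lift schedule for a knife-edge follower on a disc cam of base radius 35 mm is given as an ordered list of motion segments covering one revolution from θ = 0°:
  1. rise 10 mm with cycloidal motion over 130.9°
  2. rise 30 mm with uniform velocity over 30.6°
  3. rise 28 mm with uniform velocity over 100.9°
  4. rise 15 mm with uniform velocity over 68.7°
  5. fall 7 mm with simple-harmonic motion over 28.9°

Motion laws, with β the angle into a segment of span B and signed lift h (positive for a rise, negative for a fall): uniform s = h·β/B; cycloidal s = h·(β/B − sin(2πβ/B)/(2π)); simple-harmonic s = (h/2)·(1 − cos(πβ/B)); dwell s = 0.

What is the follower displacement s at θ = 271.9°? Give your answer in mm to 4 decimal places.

seg 1 [0°–130.9°] cycloidal, h=10: full span → s += 10 → s = 10.0000
seg 2 [130.9°–161.5°] uniform, h=30: full span → s += 30 → s = 40.0000
seg 3 [161.5°–262.4°] uniform, h=28: full span → s += 28 → s = 68.0000
seg 4 [262.4°–331.1°] uniform, h=15: θ=271.9° here. β=9.5, B=68.7. 15·9.5/68.7 = 2.0742 → s = 70.0742

70.0742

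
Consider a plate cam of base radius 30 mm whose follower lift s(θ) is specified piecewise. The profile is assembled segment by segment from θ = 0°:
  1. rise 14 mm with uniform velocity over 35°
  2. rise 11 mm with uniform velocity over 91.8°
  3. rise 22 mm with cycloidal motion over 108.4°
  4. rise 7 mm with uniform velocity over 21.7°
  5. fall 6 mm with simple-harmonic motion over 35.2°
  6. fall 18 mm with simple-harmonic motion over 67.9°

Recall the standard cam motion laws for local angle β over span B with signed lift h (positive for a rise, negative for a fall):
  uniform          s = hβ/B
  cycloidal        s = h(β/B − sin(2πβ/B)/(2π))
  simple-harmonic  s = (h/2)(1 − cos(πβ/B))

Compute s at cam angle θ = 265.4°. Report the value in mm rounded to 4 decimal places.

seg 1 [0°–35°] uniform, h=14: full span → s += 14 → s = 14.0000
seg 2 [35°–126.8°] uniform, h=11: full span → s += 11 → s = 25.0000
seg 3 [126.8°–235.2°] cycloidal, h=22: full span → s += 22 → s = 47.0000
seg 4 [235.2°–256.9°] uniform, h=7: full span → s += 7 → s = 54.0000
seg 5 [256.9°–292.1°] simple-harmonic, h=-6: θ=265.4° here. β=8.5, B=35.2. -6/2·(1 − cos(π·0.2415)) = -0.8226 → s = 53.1774

53.1774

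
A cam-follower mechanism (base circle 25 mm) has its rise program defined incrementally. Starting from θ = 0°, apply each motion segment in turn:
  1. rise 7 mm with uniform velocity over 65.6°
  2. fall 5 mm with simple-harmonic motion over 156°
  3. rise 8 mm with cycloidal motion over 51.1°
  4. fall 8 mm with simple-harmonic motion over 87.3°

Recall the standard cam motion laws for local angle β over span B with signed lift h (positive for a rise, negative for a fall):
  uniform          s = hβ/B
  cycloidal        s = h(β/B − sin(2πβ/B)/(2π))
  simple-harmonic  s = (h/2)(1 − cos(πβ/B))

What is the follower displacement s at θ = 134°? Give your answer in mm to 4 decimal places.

seg 1 [0°–65.6°] uniform, h=7: full span → s += 7 → s = 7.0000
seg 2 [65.6°–221.6°] simple-harmonic, h=-5: θ=134° here. β=68.4, B=156. -5/2·(1 − cos(π·0.4385)) = -2.0197 → s = 4.9803

4.9803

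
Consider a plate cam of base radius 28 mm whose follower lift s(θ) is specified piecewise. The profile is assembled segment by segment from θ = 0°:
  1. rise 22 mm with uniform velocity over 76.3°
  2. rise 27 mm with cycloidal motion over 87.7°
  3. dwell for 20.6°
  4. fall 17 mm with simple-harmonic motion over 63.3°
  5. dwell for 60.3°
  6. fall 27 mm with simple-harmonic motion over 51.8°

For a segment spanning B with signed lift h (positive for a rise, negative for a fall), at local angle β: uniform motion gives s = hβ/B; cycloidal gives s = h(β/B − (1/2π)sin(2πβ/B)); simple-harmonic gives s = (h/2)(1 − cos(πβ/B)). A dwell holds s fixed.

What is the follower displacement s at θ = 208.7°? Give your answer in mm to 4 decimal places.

seg 1 [0°–76.3°] uniform, h=22: full span → s += 22 → s = 22.0000
seg 2 [76.3°–164°] cycloidal, h=27: full span → s += 27 → s = 49.0000
seg 3 [164°–184.6°] dwell: s stays 49.0000
seg 4 [184.6°–247.9°] simple-harmonic, h=-17: θ=208.7° here. β=24.1, B=63.3. -17/2·(1 − cos(π·0.3807)) = -5.3890 → s = 43.6110

43.6110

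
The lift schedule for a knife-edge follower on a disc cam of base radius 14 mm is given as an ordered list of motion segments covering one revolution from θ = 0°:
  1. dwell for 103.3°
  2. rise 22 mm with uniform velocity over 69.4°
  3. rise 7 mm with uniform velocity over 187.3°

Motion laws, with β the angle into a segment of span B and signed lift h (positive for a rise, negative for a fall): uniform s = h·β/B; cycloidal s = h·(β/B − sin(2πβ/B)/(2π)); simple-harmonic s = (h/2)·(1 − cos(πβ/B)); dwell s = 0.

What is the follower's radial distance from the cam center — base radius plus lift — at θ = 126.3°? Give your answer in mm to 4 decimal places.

seg 1 [0°–103.3°] dwell: s stays 0.0000
seg 2 [103.3°–172.7°] uniform, h=22: θ=126.3° here. β=23, B=69.4. 22·23/69.4 = 7.2911 → s = 7.2911
radial distance = base radius + s = 14 + 7.2911 = 21.2911

21.2911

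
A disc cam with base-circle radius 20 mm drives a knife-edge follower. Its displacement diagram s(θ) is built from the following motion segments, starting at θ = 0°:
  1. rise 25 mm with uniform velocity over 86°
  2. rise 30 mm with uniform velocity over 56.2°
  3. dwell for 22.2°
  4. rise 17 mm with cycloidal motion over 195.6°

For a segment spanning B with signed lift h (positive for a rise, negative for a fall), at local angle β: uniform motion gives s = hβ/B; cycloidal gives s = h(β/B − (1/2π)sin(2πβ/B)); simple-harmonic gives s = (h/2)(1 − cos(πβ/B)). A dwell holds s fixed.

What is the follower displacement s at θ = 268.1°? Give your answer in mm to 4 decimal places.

seg 1 [0°–86°] uniform, h=25: full span → s += 25 → s = 25.0000
seg 2 [86°–142.2°] uniform, h=30: full span → s += 30 → s = 55.0000
seg 3 [142.2°–164.4°] dwell: s stays 55.0000
seg 4 [164.4°–360°] cycloidal, h=17: θ=268.1° here. β=103.7, B=195.6. 17·(0.5302 − sin(2π·0.5302)/(2π)) = 9.5225 → s = 64.5225

64.5225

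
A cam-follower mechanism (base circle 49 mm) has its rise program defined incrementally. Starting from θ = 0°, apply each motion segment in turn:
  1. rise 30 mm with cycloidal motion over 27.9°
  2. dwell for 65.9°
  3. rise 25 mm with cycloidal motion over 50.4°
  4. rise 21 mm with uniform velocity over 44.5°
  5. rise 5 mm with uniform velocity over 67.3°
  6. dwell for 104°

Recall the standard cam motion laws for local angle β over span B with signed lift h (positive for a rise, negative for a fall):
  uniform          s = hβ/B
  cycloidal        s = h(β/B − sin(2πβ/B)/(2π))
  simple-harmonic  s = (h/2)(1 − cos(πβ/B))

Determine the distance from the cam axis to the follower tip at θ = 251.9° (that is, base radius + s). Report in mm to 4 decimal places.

seg 1 [0°–27.9°] cycloidal, h=30: full span → s += 30 → s = 30.0000
seg 2 [27.9°–93.8°] dwell: s stays 30.0000
seg 3 [93.8°–144.2°] cycloidal, h=25: full span → s += 25 → s = 55.0000
seg 4 [144.2°–188.7°] uniform, h=21: full span → s += 21 → s = 76.0000
seg 5 [188.7°–256°] uniform, h=5: θ=251.9° here. β=63.2, B=67.3. 5·63.2/67.3 = 4.6954 → s = 80.6954
radial distance = base radius + s = 49 + 80.6954 = 129.6954

129.6954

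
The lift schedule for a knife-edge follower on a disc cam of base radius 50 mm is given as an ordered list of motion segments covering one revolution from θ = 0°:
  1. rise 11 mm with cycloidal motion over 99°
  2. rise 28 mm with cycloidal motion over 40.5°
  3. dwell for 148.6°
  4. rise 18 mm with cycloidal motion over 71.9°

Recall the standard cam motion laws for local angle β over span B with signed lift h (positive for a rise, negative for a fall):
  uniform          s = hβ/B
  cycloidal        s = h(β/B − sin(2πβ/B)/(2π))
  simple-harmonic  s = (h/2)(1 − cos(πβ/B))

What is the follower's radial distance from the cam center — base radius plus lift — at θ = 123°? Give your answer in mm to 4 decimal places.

seg 1 [0°–99°] cycloidal, h=11: full span → s += 11 → s = 11.0000
seg 2 [99°–139.5°] cycloidal, h=28: θ=123° here. β=24, B=40.5. 28·(0.5926 − sin(2π·0.5926)/(2π)) = 19.0414 → s = 30.0414
radial distance = base radius + s = 50 + 30.0414 = 80.0414

80.0414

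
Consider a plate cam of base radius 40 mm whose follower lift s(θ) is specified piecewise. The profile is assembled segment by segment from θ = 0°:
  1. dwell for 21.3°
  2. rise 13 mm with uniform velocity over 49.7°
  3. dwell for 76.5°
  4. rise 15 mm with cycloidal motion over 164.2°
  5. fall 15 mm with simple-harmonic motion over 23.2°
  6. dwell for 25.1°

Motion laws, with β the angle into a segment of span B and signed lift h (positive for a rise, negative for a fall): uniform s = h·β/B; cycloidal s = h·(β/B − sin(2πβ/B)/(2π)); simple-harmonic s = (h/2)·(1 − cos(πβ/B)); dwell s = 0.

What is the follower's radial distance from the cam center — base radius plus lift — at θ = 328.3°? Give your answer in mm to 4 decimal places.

seg 1 [0°–21.3°] dwell: s stays 0.0000
seg 2 [21.3°–71°] uniform, h=13: full span → s += 13 → s = 13.0000
seg 3 [71°–147.5°] dwell: s stays 13.0000
seg 4 [147.5°–311.7°] cycloidal, h=15: full span → s += 15 → s = 28.0000
seg 5 [311.7°–334.9°] simple-harmonic, h=-15: θ=328.3° here. β=16.6, B=23.2. -15/2·(1 − cos(π·0.7155)) = -12.1988 → s = 15.8012
radial distance = base radius + s = 40 + 15.8012 = 55.8012

55.8012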